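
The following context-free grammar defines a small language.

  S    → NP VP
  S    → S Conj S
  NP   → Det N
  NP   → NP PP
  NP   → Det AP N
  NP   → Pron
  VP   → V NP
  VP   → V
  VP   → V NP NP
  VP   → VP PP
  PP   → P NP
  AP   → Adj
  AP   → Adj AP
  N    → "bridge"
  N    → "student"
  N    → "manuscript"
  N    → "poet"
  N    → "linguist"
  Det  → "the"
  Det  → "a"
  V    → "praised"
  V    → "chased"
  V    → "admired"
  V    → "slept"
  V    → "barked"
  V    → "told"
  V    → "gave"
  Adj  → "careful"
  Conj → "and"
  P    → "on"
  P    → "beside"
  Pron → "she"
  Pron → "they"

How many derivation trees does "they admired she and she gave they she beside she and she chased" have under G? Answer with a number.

Two of the 4 distinct bracketings:
[S [S [NP [Pron they]] [VP [V admired] [NP [Pron she]]]] [Conj and] [S [S [NP [Pron she]] [VP [V gave] [NP [Pron they]] [NP [NP [Pron she]] [PP [P beside] [NP [Pron she]]]]]] [Conj and] [S [NP [Pron she]] [VP [V chased]]]]]
[S [S [NP [Pron they]] [VP [V admired] [NP [Pron she]]]] [Conj and] [S [S [NP [Pron she]] [VP [VP [V gave] [NP [Pron they]] [NP [Pron she]]] [PP [P beside] [NP [Pron she]]]]] [Conj and] [S [NP [Pron she]] [VP [V chased]]]]]
The difference turns on whether NP → NP PP is used at the relevant span, versus an alternative expansion of NP.

4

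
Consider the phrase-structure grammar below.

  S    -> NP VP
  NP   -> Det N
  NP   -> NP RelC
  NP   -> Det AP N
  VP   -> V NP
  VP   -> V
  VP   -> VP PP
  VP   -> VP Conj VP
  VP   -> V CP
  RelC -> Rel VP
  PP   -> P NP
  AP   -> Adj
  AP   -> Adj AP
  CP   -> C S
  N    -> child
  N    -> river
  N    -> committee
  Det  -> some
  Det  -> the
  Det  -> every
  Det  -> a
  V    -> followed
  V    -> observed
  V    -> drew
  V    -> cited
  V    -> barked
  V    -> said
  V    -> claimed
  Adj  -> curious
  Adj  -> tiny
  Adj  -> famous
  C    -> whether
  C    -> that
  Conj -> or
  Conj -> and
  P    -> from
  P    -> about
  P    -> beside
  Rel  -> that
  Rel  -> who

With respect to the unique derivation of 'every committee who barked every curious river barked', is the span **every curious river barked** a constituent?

[S [NP [NP [Det every] [N committee]] [RelC [Rel who] [VP [V barked] [NP [Det every] [AP [Adj curious]] [N river]]]]] [VP [V barked]]]
The smallest constituent containing 'every curious river barked' is the S spanning 'every committee who barked every curious river barked'; no single node in the tree dominates exactly the given words.

No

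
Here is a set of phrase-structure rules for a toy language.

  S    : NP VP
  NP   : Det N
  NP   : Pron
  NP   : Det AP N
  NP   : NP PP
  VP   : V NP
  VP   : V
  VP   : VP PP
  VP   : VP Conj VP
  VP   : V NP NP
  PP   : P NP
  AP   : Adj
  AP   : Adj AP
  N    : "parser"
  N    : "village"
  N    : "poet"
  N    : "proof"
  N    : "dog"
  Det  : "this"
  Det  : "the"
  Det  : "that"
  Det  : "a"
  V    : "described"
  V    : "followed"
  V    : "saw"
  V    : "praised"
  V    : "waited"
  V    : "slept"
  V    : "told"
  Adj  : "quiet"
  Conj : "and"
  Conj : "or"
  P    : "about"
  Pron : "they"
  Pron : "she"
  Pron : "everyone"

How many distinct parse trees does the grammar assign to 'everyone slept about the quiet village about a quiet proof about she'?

Two of the 5 distinct bracketings:
[S [NP [Pron everyone]] [VP [VP [V slept]] [PP [P about] [NP [NP [Det the] [AP [Adj quiet]] [N village]] [PP [P about] [NP [NP [Det a] [AP [Adj quiet]] [N proof]] [PP [P about] [NP [Pron she]]]]]]]]]
[S [NP [Pron everyone]] [VP [VP [V slept]] [PP [P about] [NP [NP [NP [Det the] [AP [Adj quiet]] [N village]] [PP [P about] [NP [Det a] [AP [Adj quiet]] [N proof]]]] [PP [P about] [NP [Pron she]]]]]]]
The trees differ in how a recursive rule is bracketed over the same span.

5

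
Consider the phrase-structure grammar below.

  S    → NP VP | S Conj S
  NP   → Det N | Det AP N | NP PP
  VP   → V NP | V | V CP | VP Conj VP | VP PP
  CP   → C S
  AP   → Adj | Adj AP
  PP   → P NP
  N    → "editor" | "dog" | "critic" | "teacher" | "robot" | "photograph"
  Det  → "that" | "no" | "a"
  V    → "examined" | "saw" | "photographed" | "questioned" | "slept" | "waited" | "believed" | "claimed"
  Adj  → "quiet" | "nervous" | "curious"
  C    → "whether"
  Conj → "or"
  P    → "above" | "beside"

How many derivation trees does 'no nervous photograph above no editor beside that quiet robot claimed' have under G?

2

The two bracketings:
[S [NP [NP [Det no] [AP [Adj nervous]] [N photograph]] [PP [P above] [NP [NP [Det no] [N editor]] [PP [P beside] [NP [Det that] [AP [Adj quiet]] [N robot]]]]]] [VP [V claimed]]]
[S [NP [NP [NP [Det no] [AP [Adj nervous]] [N photograph]] [PP [P above] [NP [Det no] [N editor]]]] [PP [P beside] [NP [Det that] [AP [Adj quiet]] [N robot]]]] [VP [V claimed]]]
The trees differ in how a recursive rule is bracketed over the same span.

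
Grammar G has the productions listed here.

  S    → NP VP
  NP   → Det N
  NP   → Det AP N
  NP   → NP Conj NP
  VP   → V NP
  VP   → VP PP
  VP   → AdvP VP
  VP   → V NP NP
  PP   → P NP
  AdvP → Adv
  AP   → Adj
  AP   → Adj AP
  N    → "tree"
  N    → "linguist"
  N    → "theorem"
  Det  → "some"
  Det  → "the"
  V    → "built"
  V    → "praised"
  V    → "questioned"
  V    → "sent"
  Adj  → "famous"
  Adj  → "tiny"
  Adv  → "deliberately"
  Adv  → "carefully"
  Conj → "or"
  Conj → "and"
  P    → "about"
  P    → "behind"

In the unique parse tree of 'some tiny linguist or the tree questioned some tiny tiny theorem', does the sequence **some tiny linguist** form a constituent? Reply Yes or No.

[S [NP [NP [Det some] [AP [Adj tiny]] [N linguist]] [Conj or] [NP [Det the] [N tree]]] [VP [V questioned] [NP [Det some] [AP [Adj tiny] [AP [Adj tiny]]] [N theorem]]]]
The words 'some tiny linguist' are exhaustively dominated by a single NP node (built by NP → Det AP N), so they form a constituent.

Yes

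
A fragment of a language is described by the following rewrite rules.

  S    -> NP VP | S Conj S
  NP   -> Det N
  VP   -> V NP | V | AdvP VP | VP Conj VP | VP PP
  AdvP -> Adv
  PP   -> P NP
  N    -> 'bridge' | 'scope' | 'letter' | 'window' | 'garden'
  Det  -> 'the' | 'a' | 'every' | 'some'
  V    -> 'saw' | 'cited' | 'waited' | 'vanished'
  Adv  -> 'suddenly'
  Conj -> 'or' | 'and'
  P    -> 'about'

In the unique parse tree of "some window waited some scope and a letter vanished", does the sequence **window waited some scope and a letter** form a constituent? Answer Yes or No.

No

[S [S [NP [Det some] [N window]] [VP [V waited] [NP [Det some] [N scope]]]] [Conj and] [S [NP [Det a] [N letter]] [VP [V vanished]]]]
The smallest constituent containing 'window waited some scope and a letter' is the S spanning 'some window waited some scope and a letter vanished'; no single node in the tree dominates exactly the given words.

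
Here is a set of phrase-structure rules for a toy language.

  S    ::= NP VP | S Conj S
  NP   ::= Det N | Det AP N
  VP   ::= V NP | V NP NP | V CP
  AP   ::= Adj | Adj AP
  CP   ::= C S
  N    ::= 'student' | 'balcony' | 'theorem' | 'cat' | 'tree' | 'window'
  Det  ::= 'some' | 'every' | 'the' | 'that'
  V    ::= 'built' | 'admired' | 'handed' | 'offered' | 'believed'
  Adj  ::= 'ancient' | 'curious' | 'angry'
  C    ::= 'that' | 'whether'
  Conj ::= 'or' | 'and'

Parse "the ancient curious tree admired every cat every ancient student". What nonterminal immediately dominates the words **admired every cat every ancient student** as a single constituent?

VP

[S [NP [Det the] [AP [Adj ancient] [AP [Adj curious]]] [N tree]] [VP [V admired] [NP [Det every] [N cat]] [NP [Det every] [AP [Adj ancient]] [N student]]]]
The span 'admired every cat every ancient student' is the VP node built by VP → V NP NP.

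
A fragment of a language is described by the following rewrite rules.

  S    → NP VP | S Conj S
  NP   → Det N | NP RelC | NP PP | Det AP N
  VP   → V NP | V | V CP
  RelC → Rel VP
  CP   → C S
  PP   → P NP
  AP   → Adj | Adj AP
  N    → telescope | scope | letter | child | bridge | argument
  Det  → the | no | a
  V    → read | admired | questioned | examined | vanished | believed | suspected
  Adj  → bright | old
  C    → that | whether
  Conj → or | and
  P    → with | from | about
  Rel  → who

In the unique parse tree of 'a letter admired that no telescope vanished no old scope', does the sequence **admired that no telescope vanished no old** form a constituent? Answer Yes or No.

[S [NP [Det a] [N letter]] [VP [V admired] [CP [C that] [S [NP [Det no] [N telescope]] [VP [V vanished] [NP [Det no] [AP [Adj old]] [N scope]]]]]]]
The smallest constituent containing 'admired that no telescope vanished no old' is the VP spanning 'admired that no telescope vanished no old scope'; no single node in the tree dominates exactly the given words.

No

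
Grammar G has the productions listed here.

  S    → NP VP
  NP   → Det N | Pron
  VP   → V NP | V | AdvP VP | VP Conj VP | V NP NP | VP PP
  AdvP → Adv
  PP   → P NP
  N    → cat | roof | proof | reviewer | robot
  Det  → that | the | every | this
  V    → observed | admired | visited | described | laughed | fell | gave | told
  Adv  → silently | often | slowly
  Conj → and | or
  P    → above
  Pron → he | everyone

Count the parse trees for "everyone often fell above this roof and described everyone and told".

7

Two of the 7 distinct bracketings:
[S [NP [Pron everyone]] [VP [AdvP [Adv often]] [VP [VP [VP [V fell]] [PP [P above] [NP [Det this] [N roof]]]] [Conj and] [VP [VP [V described] [NP [Pron everyone]]] [Conj and] [VP [V told]]]]]]
[S [NP [Pron everyone]] [VP [AdvP [Adv often]] [VP [VP [VP [VP [V fell]] [PP [P above] [NP [Det this] [N roof]]]] [Conj and] [VP [V described] [NP [Pron everyone]]]] [Conj and] [VP [V told]]]]]
The trees differ in how a recursive rule is bracketed over the same span.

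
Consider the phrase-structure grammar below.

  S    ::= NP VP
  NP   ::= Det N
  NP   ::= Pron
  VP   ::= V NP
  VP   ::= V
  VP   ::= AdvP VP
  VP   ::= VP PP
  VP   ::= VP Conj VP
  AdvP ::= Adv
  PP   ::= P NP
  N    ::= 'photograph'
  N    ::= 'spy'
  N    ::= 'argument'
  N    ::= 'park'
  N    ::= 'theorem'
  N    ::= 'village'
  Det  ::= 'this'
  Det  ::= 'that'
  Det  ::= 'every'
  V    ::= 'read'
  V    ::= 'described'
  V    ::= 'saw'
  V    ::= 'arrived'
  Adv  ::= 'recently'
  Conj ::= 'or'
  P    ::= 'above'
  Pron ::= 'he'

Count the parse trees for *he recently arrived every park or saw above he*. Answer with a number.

5

Two of the 5 distinct bracketings:
[S [NP [Pron he]] [VP [AdvP [Adv recently]] [VP [VP [VP [V arrived] [NP [Det every] [N park]]] [Conj or] [VP [V saw]]] [PP [P above] [NP [Pron he]]]]]]
[S [NP [Pron he]] [VP [AdvP [Adv recently]] [VP [VP [V arrived] [NP [Det every] [N park]]] [Conj or] [VP [VP [V saw]] [PP [P above] [NP [Pron he]]]]]]]
The trees differ in how a recursive rule is bracketed over the same span.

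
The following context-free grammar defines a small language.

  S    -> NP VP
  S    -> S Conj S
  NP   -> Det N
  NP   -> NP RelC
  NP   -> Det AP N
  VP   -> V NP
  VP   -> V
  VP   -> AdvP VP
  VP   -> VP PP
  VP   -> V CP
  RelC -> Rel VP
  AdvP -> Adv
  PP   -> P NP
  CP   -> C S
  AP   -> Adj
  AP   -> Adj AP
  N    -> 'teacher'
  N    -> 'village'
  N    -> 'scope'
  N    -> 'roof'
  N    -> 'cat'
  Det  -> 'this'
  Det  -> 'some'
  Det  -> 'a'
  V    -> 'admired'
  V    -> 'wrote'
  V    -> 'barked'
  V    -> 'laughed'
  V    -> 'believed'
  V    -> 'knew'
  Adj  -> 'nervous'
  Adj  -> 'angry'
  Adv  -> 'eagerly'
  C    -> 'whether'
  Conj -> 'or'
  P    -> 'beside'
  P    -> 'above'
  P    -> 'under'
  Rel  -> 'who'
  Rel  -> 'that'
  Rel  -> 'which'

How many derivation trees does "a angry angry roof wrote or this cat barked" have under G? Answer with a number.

1

[S [S [NP [Det a] [AP [Adj angry] [AP [Adj angry]]] [N roof]] [VP [V wrote]]] [Conj or] [S [NP [Det this] [N cat]] [VP [V barked]]]]
No rule offers an alternative attachment or grouping for any span, so this is the only derivation.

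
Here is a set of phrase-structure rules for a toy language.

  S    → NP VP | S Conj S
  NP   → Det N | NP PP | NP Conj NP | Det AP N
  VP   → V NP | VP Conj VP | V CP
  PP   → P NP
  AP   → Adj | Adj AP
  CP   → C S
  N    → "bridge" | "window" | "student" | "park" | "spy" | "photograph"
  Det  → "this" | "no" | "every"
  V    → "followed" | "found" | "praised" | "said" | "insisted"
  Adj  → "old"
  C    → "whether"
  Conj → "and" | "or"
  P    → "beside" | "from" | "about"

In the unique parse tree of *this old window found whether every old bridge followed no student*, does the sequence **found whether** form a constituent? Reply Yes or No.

[S [NP [Det this] [AP [Adj old]] [N window]] [VP [V found] [CP [C whether] [S [NP [Det every] [AP [Adj old]] [N bridge]] [VP [V followed] [NP [Det no] [N student]]]]]]]
The smallest constituent containing 'found whether' is the VP spanning 'found whether every old bridge followed no student'; no single node in the tree dominates exactly the given words.

No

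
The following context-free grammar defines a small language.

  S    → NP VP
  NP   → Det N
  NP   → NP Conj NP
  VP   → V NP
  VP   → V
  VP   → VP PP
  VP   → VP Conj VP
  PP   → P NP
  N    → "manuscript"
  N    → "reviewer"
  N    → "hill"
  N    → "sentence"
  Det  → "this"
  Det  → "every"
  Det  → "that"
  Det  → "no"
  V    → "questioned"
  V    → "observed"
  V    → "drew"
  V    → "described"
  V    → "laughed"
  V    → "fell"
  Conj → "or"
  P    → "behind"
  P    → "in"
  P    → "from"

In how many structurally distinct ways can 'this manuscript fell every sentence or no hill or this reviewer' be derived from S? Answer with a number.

The two bracketings:
[S [NP [Det this] [N manuscript]] [VP [V fell] [NP [NP [Det every] [N sentence]] [Conj or] [NP [NP [Det no] [N hill]] [Conj or] [NP [Det this] [N reviewer]]]]]]
[S [NP [Det this] [N manuscript]] [VP [V fell] [NP [NP [NP [Det every] [N sentence]] [Conj or] [NP [Det no] [N hill]]] [Conj or] [NP [Det this] [N reviewer]]]]]
The trees differ in how a recursive rule is bracketed over the same span.

2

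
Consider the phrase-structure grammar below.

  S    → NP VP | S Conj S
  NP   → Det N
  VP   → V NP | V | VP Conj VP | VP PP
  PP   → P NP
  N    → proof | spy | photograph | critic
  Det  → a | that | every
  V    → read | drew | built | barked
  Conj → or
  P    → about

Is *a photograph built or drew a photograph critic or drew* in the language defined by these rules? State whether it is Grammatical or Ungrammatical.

Ungrammatical

An N word can never sit immediately before an N word in any string this grammar generates, so the substring 'photograph critic' rules out a derivation.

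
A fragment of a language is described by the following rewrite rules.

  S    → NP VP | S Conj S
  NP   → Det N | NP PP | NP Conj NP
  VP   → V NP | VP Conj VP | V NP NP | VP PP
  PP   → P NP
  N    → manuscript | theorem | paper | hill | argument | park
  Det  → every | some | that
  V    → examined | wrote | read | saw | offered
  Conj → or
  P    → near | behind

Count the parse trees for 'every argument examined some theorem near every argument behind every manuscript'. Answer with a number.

5

Two of the 5 distinct bracketings:
[S [NP [Det every] [N argument]] [VP [V examined] [NP [NP [Det some] [N theorem]] [PP [P near] [NP [NP [Det every] [N argument]] [PP [P behind] [NP [Det every] [N manuscript]]]]]]]]
[S [NP [Det every] [N argument]] [VP [V examined] [NP [NP [NP [Det some] [N theorem]] [PP [P near] [NP [Det every] [N argument]]]] [PP [P behind] [NP [Det every] [N manuscript]]]]]]
The trees differ in how a recursive rule is bracketed over the same span.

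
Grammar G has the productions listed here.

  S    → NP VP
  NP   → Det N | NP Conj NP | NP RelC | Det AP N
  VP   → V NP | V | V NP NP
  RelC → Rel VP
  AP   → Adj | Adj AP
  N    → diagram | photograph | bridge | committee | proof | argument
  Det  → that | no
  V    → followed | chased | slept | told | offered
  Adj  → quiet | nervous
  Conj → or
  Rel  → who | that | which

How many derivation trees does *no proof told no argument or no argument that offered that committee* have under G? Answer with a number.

Two of the 4 distinct bracketings:
[S [NP [Det no] [N proof]] [VP [V told] [NP [NP [Det no] [N argument]] [Conj or] [NP [NP [Det no] [N argument]] [RelC [Rel that] [VP [V offered] [NP [Det that] [N committee]]]]]]]]
[S [NP [Det no] [N proof]] [VP [V told] [NP [NP [NP [Det no] [N argument]] [Conj or] [NP [Det no] [N argument]]] [RelC [Rel that] [VP [V offered] [NP [Det that] [N committee]]]]]]]
The trees differ in how a recursive rule is bracketed over the same span.

4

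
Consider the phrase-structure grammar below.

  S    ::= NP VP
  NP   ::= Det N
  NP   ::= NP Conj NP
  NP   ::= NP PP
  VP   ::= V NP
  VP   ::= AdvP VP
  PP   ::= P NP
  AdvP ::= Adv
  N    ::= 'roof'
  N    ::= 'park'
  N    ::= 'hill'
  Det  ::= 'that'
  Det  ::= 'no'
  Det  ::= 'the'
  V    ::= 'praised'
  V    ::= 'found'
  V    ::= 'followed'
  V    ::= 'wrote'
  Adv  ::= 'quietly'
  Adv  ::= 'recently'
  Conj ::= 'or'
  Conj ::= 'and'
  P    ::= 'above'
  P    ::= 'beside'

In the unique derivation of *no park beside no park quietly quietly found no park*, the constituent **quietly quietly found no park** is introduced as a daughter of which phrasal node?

S
  NP
    NP
      Det: no
      N: park
    PP
      P: beside
      NP
        Det: no
        N: park
  VP
    AdvP
      Adv: quietly
    VP
      AdvP
        Adv: quietly
      VP
        V: found
        NP
          Det: no
          N: park
The span 'quietly quietly found no park' is the VP node built by VP → AdvP VP.
Its mother is the S built by S → NP VP.

S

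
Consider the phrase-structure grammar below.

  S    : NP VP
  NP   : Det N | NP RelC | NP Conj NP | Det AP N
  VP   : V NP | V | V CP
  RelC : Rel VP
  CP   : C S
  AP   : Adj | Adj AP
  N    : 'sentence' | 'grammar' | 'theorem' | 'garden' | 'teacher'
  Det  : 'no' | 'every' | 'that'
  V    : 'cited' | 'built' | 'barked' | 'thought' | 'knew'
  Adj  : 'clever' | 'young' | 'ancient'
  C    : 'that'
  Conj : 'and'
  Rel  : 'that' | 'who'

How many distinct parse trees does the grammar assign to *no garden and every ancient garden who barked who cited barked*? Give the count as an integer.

3

Two of the 3 distinct bracketings:
[S [NP [NP [NP [NP [Det no] [N garden]] [Conj and] [NP [Det every] [AP [Adj ancient]] [N garden]]] [RelC [Rel who] [VP [V barked]]]] [RelC [Rel who] [VP [V cited]]]] [VP [V barked]]]
[S [NP [NP [NP [Det no] [N garden]] [Conj and] [NP [NP [Det every] [AP [Adj ancient]] [N garden]] [RelC [Rel who] [VP [V barked]]]]] [RelC [Rel who] [VP [V cited]]]] [VP [V barked]]]
The trees differ in how a recursive rule is bracketed over the same span.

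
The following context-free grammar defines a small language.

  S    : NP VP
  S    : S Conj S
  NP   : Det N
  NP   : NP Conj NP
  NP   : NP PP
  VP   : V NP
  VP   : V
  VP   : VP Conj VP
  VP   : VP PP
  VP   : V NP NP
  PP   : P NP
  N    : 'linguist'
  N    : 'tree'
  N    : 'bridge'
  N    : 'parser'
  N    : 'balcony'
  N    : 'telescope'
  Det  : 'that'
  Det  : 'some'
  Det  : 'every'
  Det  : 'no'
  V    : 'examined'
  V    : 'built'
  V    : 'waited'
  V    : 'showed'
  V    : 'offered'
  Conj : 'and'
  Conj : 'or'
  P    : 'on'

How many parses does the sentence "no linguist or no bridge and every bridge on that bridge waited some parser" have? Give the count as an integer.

Two of the 5 distinct bracketings:
[S [NP [NP [Det no] [N linguist]] [Conj or] [NP [NP [Det no] [N bridge]] [Conj and] [NP [NP [Det every] [N bridge]] [PP [P on] [NP [Det that] [N bridge]]]]]] [VP [V waited] [NP [Det some] [N parser]]]]
[S [NP [NP [Det no] [N linguist]] [Conj or] [NP [NP [NP [Det no] [N bridge]] [Conj and] [NP [Det every] [N bridge]]] [PP [P on] [NP [Det that] [N bridge]]]]] [VP [V waited] [NP [Det some] [N parser]]]]
The trees differ in how a recursive rule is bracketed over the same span.

5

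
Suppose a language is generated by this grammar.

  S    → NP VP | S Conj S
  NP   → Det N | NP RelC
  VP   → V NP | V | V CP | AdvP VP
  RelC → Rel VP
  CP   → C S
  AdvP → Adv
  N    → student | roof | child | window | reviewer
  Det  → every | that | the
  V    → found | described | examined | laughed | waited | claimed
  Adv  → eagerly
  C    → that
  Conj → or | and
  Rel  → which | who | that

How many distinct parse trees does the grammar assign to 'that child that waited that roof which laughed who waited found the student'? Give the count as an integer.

Two of the 3 distinct bracketings:
[S [NP [NP [Det that] [N child]] [RelC [Rel that] [VP [V waited] [NP [NP [NP [Det that] [N roof]] [RelC [Rel which] [VP [V laughed]]]] [RelC [Rel who] [VP [V waited]]]]]]] [VP [V found] [NP [Det the] [N student]]]]
[S [NP [NP [NP [Det that] [N child]] [RelC [Rel that] [VP [V waited] [NP [NP [Det that] [N roof]] [RelC [Rel which] [VP [V laughed]]]]]]] [RelC [Rel who] [VP [V waited]]]] [VP [V found] [NP [Det the] [N student]]]]
The trees differ in how a recursive rule is bracketed over the same span.

3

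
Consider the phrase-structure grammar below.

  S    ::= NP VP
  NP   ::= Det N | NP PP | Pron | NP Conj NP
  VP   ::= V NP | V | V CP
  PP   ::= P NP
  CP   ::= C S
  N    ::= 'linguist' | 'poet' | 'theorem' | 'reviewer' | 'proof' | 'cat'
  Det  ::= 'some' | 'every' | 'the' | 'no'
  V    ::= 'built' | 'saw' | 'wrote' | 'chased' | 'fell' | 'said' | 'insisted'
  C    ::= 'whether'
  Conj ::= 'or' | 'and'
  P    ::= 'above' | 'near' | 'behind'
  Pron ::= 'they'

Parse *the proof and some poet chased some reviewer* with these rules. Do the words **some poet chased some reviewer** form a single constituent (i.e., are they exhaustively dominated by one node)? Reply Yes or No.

No

[S [NP [NP [Det the] [N proof]] [Conj and] [NP [Det some] [N poet]]] [VP [V chased] [NP [Det some] [N reviewer]]]]
The smallest constituent containing 'some poet chased some reviewer' is the S spanning 'the proof and some poet chased some reviewer'; no single node in the tree dominates exactly the given words.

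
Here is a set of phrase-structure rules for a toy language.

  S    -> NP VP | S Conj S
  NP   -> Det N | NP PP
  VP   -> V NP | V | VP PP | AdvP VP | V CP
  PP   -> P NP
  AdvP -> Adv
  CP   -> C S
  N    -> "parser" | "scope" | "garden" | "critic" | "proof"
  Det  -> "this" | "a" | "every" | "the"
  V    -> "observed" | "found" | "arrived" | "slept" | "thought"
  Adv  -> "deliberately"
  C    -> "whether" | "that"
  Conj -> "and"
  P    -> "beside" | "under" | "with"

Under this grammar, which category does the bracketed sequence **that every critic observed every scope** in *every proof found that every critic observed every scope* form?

[S [NP [Det every] [N proof]] [VP [V found] [CP [C that] [S [NP [Det every] [N critic]] [VP [V observed] [NP [Det every] [N scope]]]]]]]
The span 'that every critic observed every scope' is the CP node built by CP → C S.

CP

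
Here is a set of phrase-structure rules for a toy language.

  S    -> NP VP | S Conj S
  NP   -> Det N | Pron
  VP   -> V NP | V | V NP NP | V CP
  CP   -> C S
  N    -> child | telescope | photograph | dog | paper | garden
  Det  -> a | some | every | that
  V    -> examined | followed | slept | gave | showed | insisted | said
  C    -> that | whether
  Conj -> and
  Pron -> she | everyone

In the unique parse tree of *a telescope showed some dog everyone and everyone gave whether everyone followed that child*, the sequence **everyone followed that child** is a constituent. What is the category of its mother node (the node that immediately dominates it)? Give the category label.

[S [S [NP [Det a] [N telescope]] [VP [V showed] [NP [Det some] [N dog]] [NP [Pron everyone]]]] [Conj and] [S [NP [Pron everyone]] [VP [V gave] [CP [C whether] [S [NP [Pron everyone]] [VP [V followed] [NP [Det that] [N child]]]]]]]]
The span 'everyone followed that child' is the S node built by S → NP VP.
Its mother is the CP built by CP → C S.

CP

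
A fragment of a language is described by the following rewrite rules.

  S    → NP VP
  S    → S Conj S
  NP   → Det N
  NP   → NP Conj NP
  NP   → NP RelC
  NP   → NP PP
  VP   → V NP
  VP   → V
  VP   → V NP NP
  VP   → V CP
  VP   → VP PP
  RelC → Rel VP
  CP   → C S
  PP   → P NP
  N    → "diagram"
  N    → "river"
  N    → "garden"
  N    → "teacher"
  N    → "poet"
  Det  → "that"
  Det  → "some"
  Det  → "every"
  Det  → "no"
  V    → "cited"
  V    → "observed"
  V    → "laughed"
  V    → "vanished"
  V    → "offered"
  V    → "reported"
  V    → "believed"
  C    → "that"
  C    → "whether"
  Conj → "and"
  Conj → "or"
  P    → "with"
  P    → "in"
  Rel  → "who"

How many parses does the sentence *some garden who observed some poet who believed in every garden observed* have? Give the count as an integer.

6

Two of the 6 distinct bracketings:
[S [NP [NP [Det some] [N garden]] [RelC [Rel who] [VP [V observed] [NP [NP [Det some] [N poet]] [RelC [Rel who] [VP [VP [V believed]] [PP [P in] [NP [Det every] [N garden]]]]]]]]] [VP [V observed]]]
[S [NP [NP [Det some] [N garden]] [RelC [Rel who] [VP [V observed] [NP [NP [NP [Det some] [N poet]] [RelC [Rel who] [VP [V believed]]]] [PP [P in] [NP [Det every] [N garden]]]]]]] [VP [V observed]]]
The difference turns on whether NP → NP PP is used at the relevant span, versus an alternative expansion of NP.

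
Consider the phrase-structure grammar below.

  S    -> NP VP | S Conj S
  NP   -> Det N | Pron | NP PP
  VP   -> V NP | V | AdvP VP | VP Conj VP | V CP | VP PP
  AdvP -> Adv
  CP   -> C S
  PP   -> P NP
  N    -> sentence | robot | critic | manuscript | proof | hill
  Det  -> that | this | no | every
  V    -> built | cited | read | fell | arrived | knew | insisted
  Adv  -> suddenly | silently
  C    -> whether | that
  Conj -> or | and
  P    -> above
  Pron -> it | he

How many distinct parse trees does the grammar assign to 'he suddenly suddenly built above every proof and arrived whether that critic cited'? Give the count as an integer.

Two of the 6 distinct bracketings:
[S [NP [Pron he]] [VP [AdvP [Adv suddenly]] [VP [AdvP [Adv suddenly]] [VP [VP [VP [V built]] [PP [P above] [NP [Det every] [N proof]]]] [Conj and] [VP [V arrived] [CP [C whether] [S [NP [Det that] [N critic]] [VP [V cited]]]]]]]]]
[S [NP [Pron he]] [VP [AdvP [Adv suddenly]] [VP [VP [AdvP [Adv suddenly]] [VP [VP [V built]] [PP [P above] [NP [Det every] [N proof]]]]] [Conj and] [VP [V arrived] [CP [C whether] [S [NP [Det that] [N critic]] [VP [V cited]]]]]]]]
The trees differ in how a recursive rule is bracketed over the same span.

6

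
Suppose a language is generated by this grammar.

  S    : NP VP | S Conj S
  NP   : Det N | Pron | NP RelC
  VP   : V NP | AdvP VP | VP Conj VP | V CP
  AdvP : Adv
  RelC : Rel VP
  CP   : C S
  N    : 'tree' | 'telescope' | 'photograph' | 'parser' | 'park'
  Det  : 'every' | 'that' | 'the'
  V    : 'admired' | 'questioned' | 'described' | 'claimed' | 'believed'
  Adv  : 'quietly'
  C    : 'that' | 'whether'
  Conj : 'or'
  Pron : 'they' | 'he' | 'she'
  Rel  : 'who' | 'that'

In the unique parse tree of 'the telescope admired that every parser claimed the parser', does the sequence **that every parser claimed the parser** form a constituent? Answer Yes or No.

Yes

[S [NP [Det the] [N telescope]] [VP [V admired] [CP [C that] [S [NP [Det every] [N parser]] [VP [V claimed] [NP [Det the] [N parser]]]]]]]
The words 'that every parser claimed the parser' are exhaustively dominated by a single CP node (built by CP → C S), so they form a constituent.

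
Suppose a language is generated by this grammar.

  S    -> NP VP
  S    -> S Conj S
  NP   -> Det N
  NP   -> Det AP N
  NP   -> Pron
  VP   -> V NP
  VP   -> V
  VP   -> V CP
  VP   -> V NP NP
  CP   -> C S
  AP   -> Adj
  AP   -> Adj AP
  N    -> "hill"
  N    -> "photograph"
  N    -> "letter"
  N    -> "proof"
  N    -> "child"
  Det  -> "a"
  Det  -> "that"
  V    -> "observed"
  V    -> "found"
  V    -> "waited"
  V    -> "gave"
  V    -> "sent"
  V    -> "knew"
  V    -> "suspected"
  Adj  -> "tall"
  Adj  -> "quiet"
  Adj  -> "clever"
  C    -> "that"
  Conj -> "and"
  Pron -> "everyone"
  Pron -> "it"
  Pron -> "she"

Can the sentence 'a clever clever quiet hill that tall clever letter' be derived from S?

Ungrammatical

For S → NP VP, the only prefix that parses as NP is 'a clever clever quiet hill', but the remainder 'that tall clever letter' is not a VP under these rules. The alternative S rule S → S Conj S likewise has no satisfying split.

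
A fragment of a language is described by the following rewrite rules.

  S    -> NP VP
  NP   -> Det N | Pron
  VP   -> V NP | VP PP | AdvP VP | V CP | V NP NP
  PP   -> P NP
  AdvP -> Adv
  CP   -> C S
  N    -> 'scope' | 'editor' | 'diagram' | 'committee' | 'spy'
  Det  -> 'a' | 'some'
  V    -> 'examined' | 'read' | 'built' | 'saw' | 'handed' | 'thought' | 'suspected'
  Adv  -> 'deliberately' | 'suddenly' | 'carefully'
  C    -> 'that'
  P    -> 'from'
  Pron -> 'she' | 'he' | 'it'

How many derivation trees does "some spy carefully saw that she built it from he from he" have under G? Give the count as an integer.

Two of the 6 distinct bracketings:
[S [NP [Det some] [N spy]] [VP [VP [VP [AdvP [Adv carefully]] [VP [V saw] [CP [C that] [S [NP [Pron she]] [VP [V built] [NP [Pron it]]]]]]] [PP [P from] [NP [Pron he]]]] [PP [P from] [NP [Pron he]]]]]
[S [NP [Det some] [N spy]] [VP [VP [AdvP [Adv carefully]] [VP [VP [V saw] [CP [C that] [S [NP [Pron she]] [VP [V built] [NP [Pron it]]]]]] [PP [P from] [NP [Pron he]]]]] [PP [P from] [NP [Pron he]]]]]
The trees differ in how a recursive rule is bracketed over the same span.

6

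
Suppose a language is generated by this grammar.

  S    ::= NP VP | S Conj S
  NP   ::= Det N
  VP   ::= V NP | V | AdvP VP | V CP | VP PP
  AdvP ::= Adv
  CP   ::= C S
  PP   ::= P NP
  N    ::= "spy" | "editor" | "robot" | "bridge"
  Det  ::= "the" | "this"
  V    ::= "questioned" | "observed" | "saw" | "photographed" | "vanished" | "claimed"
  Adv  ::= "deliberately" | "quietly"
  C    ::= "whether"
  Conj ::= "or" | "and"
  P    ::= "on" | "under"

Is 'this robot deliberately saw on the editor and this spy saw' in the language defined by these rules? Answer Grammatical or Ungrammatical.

[S [S [NP [Det this] [N robot]] [VP [AdvP [Adv deliberately]] [VP [VP [V saw]] [PP [P on] [NP [Det the] [N editor]]]]]] [Conj and] [S [NP [Det this] [N spy]] [VP [V saw]]]]
The bracketing above is licensed at every node by one of the given productions, with S at the root.

Grammatical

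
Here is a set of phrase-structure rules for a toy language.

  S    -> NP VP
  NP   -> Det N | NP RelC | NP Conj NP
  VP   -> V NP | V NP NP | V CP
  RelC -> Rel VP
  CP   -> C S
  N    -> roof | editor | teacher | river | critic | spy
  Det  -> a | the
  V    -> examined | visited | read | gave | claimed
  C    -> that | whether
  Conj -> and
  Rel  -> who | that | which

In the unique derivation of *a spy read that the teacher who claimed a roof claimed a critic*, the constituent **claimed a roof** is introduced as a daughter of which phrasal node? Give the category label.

RelC

[S [NP [Det a] [N spy]] [VP [V read] [CP [C that] [S [NP [NP [Det the] [N teacher]] [RelC [Rel who] [VP [V claimed] [NP [Det a] [N roof]]]]] [VP [V claimed] [NP [Det a] [N critic]]]]]]]
The span 'claimed a roof' is the VP node built by VP → V NP.
Its mother is the RelC built by RelC → Rel VP.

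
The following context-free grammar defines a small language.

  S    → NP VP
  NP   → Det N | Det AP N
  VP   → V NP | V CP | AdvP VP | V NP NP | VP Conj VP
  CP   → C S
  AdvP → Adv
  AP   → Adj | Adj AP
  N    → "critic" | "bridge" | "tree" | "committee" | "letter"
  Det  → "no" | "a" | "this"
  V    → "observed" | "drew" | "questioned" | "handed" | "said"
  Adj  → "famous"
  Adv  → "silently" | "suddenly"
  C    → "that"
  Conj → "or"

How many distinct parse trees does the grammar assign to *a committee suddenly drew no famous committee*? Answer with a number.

1

[S [NP [Det a] [N committee]] [VP [AdvP [Adv suddenly]] [VP [V drew] [NP [Det no] [AP [Adj famous]] [N committee]]]]]
No rule offers an alternative attachment or grouping for any span, so this is the only derivation.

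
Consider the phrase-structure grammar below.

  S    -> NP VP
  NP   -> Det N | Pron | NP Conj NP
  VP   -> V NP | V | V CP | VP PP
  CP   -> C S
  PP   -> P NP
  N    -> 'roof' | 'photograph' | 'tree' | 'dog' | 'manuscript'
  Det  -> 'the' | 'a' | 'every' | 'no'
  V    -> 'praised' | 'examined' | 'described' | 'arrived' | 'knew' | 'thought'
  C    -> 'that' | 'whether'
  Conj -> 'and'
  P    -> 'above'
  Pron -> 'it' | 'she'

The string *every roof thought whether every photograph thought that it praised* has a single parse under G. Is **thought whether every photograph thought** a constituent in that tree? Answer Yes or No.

No

[S [NP [Det every] [N roof]] [VP [V thought] [CP [C whether] [S [NP [Det every] [N photograph]] [VP [V thought] [CP [C that] [S [NP [Pron it]] [VP [V praised]]]]]]]]]
The smallest constituent containing 'thought whether every photograph thought' is the VP spanning 'thought whether every photograph thought that it praised'; no single node in the tree dominates exactly the given words.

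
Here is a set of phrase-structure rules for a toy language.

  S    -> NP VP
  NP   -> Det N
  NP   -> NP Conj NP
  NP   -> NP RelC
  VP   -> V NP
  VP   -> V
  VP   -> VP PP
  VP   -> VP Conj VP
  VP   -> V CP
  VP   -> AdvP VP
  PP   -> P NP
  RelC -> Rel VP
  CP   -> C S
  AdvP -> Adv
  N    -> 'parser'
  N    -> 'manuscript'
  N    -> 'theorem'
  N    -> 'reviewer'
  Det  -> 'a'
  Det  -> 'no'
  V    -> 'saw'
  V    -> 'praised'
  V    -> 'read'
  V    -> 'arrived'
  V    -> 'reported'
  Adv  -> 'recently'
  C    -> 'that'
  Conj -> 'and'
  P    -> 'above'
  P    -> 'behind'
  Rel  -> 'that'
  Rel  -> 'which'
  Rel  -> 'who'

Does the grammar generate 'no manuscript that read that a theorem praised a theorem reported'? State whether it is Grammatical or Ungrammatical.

[S [NP [NP [Det no] [N manuscript]] [RelC [Rel that] [VP [V read] [CP [C that] [S [NP [Det a] [N theorem]] [VP [V praised] [NP [Det a] [N theorem]]]]]]]] [VP [V reported]]]
Each bracket corresponds to one application of a listed rule, so the string is derivable from S.

Grammatical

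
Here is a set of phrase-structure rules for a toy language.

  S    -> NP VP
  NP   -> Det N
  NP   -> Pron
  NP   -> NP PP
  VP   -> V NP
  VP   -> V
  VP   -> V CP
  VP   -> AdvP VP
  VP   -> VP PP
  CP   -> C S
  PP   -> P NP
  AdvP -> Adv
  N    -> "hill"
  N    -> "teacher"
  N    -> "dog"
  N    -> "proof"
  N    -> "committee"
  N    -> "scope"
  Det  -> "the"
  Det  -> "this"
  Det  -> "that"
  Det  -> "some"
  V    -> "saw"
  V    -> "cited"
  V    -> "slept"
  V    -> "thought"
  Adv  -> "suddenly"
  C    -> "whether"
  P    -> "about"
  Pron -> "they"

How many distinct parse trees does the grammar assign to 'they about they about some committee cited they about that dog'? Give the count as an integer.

4

Two of the 4 distinct bracketings:
[S [NP [NP [Pron they]] [PP [P about] [NP [NP [Pron they]] [PP [P about] [NP [Det some] [N committee]]]]]] [VP [V cited] [NP [NP [Pron they]] [PP [P about] [NP [Det that] [N dog]]]]]]
[S [NP [NP [Pron they]] [PP [P about] [NP [NP [Pron they]] [PP [P about] [NP [Det some] [N committee]]]]]] [VP [VP [V cited] [NP [Pron they]]] [PP [P about] [NP [Det that] [N dog]]]]]
The difference turns on whether VP → VP PP is used at the relevant span, versus an alternative expansion of VP.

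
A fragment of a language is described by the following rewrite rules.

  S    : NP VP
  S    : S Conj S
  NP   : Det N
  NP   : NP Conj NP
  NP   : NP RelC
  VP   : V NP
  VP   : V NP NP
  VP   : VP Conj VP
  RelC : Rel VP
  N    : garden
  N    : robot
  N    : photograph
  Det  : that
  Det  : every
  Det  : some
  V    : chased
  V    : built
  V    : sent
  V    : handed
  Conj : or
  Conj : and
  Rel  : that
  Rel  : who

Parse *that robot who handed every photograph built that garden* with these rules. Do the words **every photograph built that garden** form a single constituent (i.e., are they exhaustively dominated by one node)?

No

[S [NP [NP [Det that] [N robot]] [RelC [Rel who] [VP [V handed] [NP [Det every] [N photograph]]]]] [VP [V built] [NP [Det that] [N garden]]]]
The smallest constituent containing 'every photograph built that garden' is the S spanning 'that robot who handed every photograph built that garden'; no single node in the tree dominates exactly the given words.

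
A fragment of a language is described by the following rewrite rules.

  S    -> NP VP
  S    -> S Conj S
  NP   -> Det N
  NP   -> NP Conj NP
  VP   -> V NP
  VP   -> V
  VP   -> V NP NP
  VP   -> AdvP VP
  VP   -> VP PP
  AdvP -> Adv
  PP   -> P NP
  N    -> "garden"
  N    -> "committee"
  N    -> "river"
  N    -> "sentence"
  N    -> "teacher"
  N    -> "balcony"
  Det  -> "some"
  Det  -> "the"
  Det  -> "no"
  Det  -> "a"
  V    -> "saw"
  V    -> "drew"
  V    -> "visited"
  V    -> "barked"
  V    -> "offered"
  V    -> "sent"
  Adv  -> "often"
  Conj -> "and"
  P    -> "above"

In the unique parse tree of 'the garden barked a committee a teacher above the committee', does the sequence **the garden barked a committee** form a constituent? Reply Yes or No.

No

[S [NP [Det the] [N garden]] [VP [VP [V barked] [NP [Det a] [N committee]] [NP [Det a] [N teacher]]] [PP [P above] [NP [Det the] [N committee]]]]]
The smallest constituent containing 'the garden barked a committee' is the S spanning 'the garden barked a committee a teacher above the committee'; no single node in the tree dominates exactly the given words.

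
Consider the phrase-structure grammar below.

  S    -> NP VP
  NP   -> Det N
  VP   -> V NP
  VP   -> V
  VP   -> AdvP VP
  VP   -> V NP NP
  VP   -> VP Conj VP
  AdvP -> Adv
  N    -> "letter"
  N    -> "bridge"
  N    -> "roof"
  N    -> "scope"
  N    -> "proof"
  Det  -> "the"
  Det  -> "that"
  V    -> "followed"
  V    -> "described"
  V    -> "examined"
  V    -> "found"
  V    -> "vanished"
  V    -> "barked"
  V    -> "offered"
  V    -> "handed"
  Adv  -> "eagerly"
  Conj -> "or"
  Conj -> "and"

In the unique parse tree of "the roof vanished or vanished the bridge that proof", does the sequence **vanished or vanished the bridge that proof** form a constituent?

Yes

[S [NP [Det the] [N roof]] [VP [VP [V vanished]] [Conj or] [VP [V vanished] [NP [Det the] [N bridge]] [NP [Det that] [N proof]]]]]
The words 'vanished or vanished the bridge that proof' are exhaustively dominated by a single VP node (built by VP → VP Conj VP), so they form a constituent.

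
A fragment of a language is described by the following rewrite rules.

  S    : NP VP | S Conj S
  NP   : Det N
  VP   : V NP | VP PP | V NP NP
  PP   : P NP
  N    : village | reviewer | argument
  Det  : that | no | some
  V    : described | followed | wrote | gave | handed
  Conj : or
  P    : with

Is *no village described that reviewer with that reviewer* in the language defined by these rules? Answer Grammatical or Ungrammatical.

S
  NP
    Det: no
    N: village
  VP
    VP
      V: described
      NP
        Det: that
        N: reviewer
    PP
      P: with
      NP
        Det: that
        N: reviewer
Every word is introduced by a lexical rule and the phrasal rules combine the resulting categories into a single S.

Grammatical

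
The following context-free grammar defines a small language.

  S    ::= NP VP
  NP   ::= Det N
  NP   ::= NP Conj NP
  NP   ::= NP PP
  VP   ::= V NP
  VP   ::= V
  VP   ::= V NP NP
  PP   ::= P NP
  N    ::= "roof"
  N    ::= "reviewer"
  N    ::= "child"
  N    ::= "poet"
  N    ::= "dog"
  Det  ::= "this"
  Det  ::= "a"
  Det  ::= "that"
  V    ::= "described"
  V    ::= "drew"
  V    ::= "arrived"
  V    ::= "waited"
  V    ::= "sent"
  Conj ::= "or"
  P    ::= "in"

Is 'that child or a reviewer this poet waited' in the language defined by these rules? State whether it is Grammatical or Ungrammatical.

For S → NP VP, every NP-prefix leaves a non-VP remainder: after 'that child' the remainder is not a VP; after 'that child or a reviewer' the remainder is not a VP.

Ungrammatical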